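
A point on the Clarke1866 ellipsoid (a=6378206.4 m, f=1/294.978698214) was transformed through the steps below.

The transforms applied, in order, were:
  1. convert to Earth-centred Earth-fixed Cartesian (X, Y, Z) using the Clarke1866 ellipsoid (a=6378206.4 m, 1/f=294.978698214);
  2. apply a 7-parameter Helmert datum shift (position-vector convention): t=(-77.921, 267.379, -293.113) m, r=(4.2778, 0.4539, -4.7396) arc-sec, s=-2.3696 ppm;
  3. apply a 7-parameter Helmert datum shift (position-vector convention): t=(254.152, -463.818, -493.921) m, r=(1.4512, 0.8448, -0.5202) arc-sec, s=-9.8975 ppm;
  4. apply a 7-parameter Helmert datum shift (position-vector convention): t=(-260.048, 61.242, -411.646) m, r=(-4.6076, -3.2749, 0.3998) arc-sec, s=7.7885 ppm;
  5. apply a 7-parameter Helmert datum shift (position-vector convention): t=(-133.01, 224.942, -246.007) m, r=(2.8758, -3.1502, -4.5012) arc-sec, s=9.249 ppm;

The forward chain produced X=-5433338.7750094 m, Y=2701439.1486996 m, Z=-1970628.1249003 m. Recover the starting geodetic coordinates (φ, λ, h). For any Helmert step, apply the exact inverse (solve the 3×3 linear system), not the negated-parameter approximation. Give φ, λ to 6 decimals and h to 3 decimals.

φ=-18.094013°, λ=153.566554°, h=3001.062 m

start: X=-5433338.7750, Y=2701439.1487, Z=-1970628.1249 m
→ Helmert⁻¹: X=-5433244.5490, Y=2701043.1861, Z=-1970318.5729
→ Helmert⁻¹: X=-5432968.2251, Y=2701015.4390, Z=-1969744.9883
→ Helmert⁻¹: X=-5433274.9004, Y=2701478.4371, Z=-1969311.8178
→ Helmert⁻¹: X=-5433267.5862, Y=2701051.7743, Z=-1969091.3449
→ geod (Bowring, a=6378206.400): φ=-18.09401300°, λ=153.56655400°, h=3001.0620 m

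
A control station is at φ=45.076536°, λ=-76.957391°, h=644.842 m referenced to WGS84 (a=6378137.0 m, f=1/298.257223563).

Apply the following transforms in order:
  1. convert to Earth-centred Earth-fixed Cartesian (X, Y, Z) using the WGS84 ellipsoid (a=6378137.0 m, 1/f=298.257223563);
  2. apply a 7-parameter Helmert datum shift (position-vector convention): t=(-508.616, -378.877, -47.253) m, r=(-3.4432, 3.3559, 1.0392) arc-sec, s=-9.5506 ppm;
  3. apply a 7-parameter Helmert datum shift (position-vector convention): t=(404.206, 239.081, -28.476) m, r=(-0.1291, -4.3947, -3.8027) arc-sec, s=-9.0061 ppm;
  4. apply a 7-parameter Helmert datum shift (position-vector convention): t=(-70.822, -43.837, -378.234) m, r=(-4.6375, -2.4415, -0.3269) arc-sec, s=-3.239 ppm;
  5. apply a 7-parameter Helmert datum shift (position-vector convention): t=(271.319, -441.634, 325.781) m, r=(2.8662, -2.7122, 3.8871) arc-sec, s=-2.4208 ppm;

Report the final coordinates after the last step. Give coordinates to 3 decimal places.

start: φ=45.076536°, λ=-76.957391°, h=644.842 m
→ ECEF (a=6378137.000, f=1/298.257223563): X=1018254.5847, Y=-4395628.8231, Z=4493815.3659
→ Helmert 7p (PV): X=1017831.5026, Y=-4395885.5741, Z=4493782.0035
→ Helmert 7p (PV): X=1018049.7559, Y=-4395622.8553, Z=4493737.4932
→ Helmert 7p (PV): X=1017915.4791, Y=-4395553.0349, Z=4493455.5818
→ Helmert 7p (PV): X=1018208.0839, Y=-4396027.2851, Z=4493722.7905

X=1018208.084 m, Y=-4396027.285 m, Z=4493722.790 m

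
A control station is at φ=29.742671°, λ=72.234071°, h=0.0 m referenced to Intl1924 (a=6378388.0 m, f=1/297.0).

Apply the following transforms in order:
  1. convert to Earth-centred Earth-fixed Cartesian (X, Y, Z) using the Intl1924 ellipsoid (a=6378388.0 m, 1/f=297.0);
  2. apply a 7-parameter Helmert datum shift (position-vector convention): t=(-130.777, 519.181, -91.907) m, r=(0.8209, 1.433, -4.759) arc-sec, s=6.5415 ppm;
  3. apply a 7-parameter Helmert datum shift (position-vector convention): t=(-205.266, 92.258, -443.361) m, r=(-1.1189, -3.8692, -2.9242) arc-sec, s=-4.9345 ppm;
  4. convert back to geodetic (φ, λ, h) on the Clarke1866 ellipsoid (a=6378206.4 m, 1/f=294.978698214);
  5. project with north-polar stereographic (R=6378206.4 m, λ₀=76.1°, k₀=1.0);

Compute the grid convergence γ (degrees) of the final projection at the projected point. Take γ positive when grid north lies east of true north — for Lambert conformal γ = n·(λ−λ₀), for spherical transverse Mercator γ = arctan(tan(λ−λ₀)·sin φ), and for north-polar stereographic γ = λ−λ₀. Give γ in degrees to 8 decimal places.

start: φ=29.742671°, λ=72.234071°, h=0.000 m
→ ECEF (a=6378388.000, f=1/297.0): X=1691239.1967, Y=5278375.2199, Z=3145683.5904
→ Helmert 7p (PV): X=1691263.1223, Y=5278877.3890, Z=3145621.5183
→ Helmert 7p (PV): X=1691065.3420, Y=5278936.6852, Z=3145165.7249
→ geod (Bowring, a=6378206.400): φ=29.73759605°, λ=72.23755311°, h=378.8849 m
→ into stereo (λ₀=76.1°): φ=29.73759605°, λ−λ₀=-3.86244689°
convergence γ = -3.86244689°

-3.86244689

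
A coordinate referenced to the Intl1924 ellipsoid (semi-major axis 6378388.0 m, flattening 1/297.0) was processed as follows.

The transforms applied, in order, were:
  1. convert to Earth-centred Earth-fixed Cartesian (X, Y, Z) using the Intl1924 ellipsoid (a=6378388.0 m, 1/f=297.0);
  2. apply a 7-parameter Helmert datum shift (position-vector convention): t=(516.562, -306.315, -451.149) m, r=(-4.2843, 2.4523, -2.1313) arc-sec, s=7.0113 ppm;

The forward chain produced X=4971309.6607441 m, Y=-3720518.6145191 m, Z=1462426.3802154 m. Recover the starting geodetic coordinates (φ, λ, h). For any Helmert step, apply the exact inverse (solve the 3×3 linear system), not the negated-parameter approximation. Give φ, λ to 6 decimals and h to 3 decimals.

start: X=4971309.6607, Y=-3720518.6145, Z=1462426.3802 m
→ Helmert⁻¹: X=4970779.2952, Y=-3720165.2386, Z=1462849.0996
→ geod (Bowring, a=6378388.000): φ=13.34427700°, λ=-36.81143300°, h=1477.4930 m

φ=13.344277°, λ=-36.811433°, h=1477.493 m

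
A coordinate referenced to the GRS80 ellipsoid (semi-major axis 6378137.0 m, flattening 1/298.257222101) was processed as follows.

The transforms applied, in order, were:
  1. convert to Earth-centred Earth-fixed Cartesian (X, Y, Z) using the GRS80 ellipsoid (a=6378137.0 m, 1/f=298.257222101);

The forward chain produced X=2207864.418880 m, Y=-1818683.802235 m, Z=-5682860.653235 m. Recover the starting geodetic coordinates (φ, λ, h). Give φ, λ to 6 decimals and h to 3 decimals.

φ=-63.435822°, λ=-39.479302°, h=1110.181 m

start: X=2207864.4189, Y=-1818683.8022, Z=-5682860.6532 m
→ geod (Bowring, a=6378137.000): φ=-63.43582200°, λ=-39.47930200°, h=1110.1810 m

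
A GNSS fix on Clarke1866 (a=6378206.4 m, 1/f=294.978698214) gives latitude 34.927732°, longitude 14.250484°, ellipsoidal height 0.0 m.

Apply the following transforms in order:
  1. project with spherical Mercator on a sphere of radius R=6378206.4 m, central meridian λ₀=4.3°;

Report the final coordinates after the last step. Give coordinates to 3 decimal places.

E=1107694.865 m, N=4154109.743 m

start: φ=34.927732°, λ=14.250484°, h=0.000 m
→ merc (R=6378206.4, λ₀=4.3°): E=1107694.8646, N=4154109.7433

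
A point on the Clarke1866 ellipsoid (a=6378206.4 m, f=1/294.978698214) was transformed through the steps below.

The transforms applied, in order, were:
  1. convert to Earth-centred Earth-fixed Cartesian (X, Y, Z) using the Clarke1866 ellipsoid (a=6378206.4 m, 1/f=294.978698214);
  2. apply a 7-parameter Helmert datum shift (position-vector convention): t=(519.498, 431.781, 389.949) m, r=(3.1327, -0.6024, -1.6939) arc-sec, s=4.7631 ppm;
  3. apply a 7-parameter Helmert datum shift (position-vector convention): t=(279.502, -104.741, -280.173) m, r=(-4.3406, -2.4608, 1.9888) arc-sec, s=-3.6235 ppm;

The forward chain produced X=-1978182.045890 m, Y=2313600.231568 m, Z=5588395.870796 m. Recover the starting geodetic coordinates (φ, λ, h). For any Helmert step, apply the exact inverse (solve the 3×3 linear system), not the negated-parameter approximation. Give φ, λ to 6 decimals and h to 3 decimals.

start: X=-1978182.0459, Y=2313600.2316, Z=5588395.8708 m
→ Helmert⁻¹: X=-1978379.7334, Y=2313614.8227, Z=5588768.5844
→ Helmert⁻¹: X=-1978892.4819, Y=2313240.6468, Z=5588322.6640
→ geod (Bowring, a=6378206.400): φ=61.58415200°, λ=130.54577400°, h=2169.4890 m

φ=61.584152°, λ=130.545774°, h=2169.489 m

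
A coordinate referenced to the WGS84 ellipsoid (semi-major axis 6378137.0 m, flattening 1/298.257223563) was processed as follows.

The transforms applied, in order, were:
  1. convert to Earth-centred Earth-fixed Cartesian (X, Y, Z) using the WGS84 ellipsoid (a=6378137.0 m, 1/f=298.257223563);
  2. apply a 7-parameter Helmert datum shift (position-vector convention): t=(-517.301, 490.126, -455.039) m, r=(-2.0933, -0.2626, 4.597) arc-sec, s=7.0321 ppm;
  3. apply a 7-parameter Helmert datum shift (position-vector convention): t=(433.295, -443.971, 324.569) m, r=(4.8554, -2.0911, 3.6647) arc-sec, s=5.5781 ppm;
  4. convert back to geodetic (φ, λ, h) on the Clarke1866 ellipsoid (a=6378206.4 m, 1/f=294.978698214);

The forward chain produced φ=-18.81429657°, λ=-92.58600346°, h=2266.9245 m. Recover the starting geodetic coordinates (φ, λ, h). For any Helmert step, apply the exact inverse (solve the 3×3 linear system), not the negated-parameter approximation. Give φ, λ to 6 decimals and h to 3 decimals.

φ=-18.810951°, λ=-92.587692°, h=2229.030 m

start: φ=-18.814297°, λ=-92.586003°, h=2266.924 m
→ ECEF (a=6378206.400, f=1/294.978698214): X=-272594.4248, Y=-6035530.6381, Z=-2044511.2491
→ Helmert⁻¹: X=-273154.1510, Y=-6035096.2809, Z=-2044679.5786
→ Helmert⁻¹: X=-272772.0483, Y=-6035517.1386, Z=-2044271.0693
→ geod (Bowring, a=6378137.000): φ=-18.81095100°, λ=-92.58769200°, h=2229.0300 m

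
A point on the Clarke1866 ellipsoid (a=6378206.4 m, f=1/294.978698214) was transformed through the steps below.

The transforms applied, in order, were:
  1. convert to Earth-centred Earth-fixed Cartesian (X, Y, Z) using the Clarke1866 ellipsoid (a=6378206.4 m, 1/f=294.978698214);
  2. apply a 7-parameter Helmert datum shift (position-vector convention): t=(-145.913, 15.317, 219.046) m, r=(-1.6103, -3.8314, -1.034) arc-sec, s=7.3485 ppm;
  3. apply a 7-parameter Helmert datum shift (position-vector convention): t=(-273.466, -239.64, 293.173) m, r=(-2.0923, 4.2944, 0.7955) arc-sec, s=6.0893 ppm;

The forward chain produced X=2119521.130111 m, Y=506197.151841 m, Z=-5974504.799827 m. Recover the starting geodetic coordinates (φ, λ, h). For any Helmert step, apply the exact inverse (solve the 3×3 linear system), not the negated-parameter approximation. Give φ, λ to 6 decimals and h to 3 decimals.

φ=-70.083422°, λ=13.438026°, h=947.242 m

start: X=2119521.1301, Y=506197.1518, Z=-5974504.7998 m
→ Helmert⁻¹: X=2119908.0340, Y=506486.1382, Z=-5974712.3169
→ Helmert⁻¹: X=2119924.8436, Y=506524.3725, Z=-5974922.8799
→ geod (Bowring, a=6378206.400): φ=-70.08342200°, λ=13.43802600°, h=947.2420 m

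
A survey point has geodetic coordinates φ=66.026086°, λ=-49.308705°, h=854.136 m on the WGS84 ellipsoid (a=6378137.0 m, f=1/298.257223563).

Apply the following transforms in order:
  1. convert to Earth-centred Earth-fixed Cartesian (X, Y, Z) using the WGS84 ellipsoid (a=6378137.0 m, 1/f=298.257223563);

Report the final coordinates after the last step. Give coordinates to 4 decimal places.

start: φ=66.026086°, λ=-49.308705°, h=854.136 m
→ ECEF (a=6378137.000, f=1/298.257223563): X=1694627.4890, Y=-1970791.7947, Z=5805910.5135

X=1694627.4890 m, Y=-1970791.7947 m, Z=5805910.5135 m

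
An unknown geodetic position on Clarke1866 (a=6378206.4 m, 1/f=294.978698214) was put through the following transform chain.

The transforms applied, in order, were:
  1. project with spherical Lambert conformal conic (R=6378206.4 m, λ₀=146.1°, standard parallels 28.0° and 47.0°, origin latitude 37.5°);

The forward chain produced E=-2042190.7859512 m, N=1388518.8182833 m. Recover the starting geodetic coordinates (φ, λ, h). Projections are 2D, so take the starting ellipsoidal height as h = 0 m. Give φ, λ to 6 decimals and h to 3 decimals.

φ=47.355520°, λ=118.659653°, h=0.000 m

start: E=-2042190.7860, N=1388518.8183 m
→ lcc⁻¹: φ=47.35552000°, λ=118.65965300°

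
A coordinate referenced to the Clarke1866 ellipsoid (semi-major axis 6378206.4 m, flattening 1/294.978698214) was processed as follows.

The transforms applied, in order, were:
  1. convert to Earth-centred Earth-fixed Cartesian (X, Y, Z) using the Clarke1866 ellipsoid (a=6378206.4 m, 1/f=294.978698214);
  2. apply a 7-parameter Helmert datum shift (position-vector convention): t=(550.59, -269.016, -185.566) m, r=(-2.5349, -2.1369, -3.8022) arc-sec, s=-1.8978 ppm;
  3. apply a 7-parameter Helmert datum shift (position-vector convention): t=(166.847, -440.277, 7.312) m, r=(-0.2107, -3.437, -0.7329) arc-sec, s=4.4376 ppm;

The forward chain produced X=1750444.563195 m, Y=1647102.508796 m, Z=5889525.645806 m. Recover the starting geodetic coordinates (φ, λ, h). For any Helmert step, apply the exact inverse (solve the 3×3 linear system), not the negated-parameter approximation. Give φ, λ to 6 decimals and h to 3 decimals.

φ=67.935500°, λ=43.279123°, h=1571.712 m

start: X=1750444.5632, Y=1647102.5088, Z=5889525.6458 m
→ Helmert⁻¹: X=1750362.2316, Y=1647535.6780, Z=5889464.7152
→ Helmert⁻¹: X=1749845.6049, Y=1647767.6958, Z=5889663.5805
→ geod (Bowring, a=6378206.400): φ=67.93550000°, λ=43.27912300°, h=1571.7120 m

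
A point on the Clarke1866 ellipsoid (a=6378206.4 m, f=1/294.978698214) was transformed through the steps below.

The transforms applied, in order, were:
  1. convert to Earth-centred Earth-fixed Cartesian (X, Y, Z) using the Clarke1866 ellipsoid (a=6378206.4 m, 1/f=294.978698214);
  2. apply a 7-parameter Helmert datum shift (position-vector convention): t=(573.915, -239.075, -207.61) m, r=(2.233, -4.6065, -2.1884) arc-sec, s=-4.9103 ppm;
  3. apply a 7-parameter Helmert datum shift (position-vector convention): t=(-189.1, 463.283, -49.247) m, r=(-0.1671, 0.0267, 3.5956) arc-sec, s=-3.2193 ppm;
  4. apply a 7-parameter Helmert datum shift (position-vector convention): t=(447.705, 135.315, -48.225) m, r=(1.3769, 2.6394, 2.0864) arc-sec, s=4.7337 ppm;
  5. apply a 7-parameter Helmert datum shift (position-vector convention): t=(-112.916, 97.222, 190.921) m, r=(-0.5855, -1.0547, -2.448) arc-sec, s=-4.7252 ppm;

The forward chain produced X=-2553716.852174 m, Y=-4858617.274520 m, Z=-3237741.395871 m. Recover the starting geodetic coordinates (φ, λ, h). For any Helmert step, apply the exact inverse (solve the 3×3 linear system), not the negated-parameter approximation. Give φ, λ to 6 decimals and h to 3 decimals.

φ=-30.700455°, λ=-117.731608°, h=669.595 m

start: X=-2553716.8522, Y=-4858617.2745, Z=-3237741.3959 m
→ Helmert⁻¹: X=-2553574.8943, Y=-4858758.5703, Z=-3237948.3515
→ Helmert⁻¹: X=-2554018.2250, Y=-4858866.6647, Z=-3237885.0462
→ Helmert⁻¹: X=-2553921.6346, Y=-4859298.4485, Z=-3237850.4900
→ Helmert⁻¹: X=-2554528.8431, Y=-4859145.3851, Z=-3237549.1231
→ geod (Bowring, a=6378206.400): φ=-30.70045500°, λ=-117.73160800°, h=669.5950 m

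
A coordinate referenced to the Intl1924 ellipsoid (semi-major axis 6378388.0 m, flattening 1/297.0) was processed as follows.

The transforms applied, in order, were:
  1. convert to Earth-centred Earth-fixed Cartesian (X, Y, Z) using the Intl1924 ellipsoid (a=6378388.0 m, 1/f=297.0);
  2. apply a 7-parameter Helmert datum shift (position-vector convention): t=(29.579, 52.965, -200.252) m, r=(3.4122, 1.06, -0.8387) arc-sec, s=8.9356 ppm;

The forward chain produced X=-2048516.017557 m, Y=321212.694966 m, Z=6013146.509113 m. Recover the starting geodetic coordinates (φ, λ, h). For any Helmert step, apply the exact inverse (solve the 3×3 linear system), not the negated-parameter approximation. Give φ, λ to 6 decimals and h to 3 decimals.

start: X=-2048516.0176, Y=321212.6950, Z=6013146.5091 m
→ Helmert⁻¹: X=-2048559.5004, Y=321248.0070, Z=6013277.1868
→ geod (Bowring, a=6378388.000): φ=71.09272200°, λ=171.08765700°, h=1578.4290 m

φ=71.092722°, λ=171.087657°, h=1578.429 m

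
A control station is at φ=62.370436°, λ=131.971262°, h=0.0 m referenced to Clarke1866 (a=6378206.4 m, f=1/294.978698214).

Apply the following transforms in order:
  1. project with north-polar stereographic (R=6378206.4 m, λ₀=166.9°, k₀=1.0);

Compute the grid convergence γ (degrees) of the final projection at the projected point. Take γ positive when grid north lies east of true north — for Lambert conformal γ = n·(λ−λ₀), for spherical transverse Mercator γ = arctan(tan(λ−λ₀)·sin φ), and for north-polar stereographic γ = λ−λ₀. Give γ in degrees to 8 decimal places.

start: φ=62.370436°, λ=131.971262°, h=0.000 m
→ into stereo (λ₀=166.9°): φ=62.37043600°, λ−λ₀=-34.92873800°
convergence γ = -34.92873800°

-34.92873800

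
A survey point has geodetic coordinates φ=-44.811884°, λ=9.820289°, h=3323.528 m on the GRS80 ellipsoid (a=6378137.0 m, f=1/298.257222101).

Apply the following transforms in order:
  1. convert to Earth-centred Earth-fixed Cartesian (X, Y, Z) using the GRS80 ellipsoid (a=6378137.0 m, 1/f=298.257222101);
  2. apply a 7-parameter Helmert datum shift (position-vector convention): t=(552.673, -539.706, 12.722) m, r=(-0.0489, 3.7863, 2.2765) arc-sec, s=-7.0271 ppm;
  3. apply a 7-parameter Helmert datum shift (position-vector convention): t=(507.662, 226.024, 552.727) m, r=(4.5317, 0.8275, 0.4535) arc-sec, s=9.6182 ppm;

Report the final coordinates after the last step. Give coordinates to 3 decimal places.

start: φ=-44.811884°, λ=9.820289°, h=3323.528 m
→ ECEF (a=6378137.000, f=1/298.257222101): X=4468262.1713, Y=773432.4555, Z=-4474884.2358
→ Helmert 7p (PV): X=4468692.7666, Y=772935.5685, Z=-4474922.2728
→ Helmert 7p (PV): X=4469223.7571, Y=773277.1682, Z=-4474413.5326

X=4469223.757 m, Y=773277.168 m, Z=-4474413.533 m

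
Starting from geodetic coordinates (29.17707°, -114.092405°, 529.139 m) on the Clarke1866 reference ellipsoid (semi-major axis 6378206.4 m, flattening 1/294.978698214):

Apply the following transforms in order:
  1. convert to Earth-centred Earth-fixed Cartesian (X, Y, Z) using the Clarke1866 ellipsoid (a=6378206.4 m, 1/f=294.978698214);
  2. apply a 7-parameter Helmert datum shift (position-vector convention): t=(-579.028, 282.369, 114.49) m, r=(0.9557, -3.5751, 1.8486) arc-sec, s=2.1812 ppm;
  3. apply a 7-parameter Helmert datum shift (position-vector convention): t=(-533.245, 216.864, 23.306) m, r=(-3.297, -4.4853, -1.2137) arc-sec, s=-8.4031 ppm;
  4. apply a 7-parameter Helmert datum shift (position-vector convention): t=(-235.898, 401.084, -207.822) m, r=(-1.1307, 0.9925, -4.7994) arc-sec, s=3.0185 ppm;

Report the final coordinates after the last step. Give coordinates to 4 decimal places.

start: φ=29.177070°, λ=-114.092405°, h=529.139 m
→ ECEF (a=6378206.400, f=1/294.978698214): X=-2275305.9207, Y=-5088319.5577, Z=3091139.4843
→ Helmert 7p (PV): X=-2275897.8861, Y=-5088083.0017, Z=3091197.7037
→ Helmert 7p (PV): X=-2276509.1641, Y=-5087760.5801, Z=3091226.8730
→ Helmert 7p (PV): X=-2276855.4425, Y=-5087304.9377, Z=3091067.2261

X=-2276855.4425 m, Y=-5087304.9377 m, Z=3091067.2261 m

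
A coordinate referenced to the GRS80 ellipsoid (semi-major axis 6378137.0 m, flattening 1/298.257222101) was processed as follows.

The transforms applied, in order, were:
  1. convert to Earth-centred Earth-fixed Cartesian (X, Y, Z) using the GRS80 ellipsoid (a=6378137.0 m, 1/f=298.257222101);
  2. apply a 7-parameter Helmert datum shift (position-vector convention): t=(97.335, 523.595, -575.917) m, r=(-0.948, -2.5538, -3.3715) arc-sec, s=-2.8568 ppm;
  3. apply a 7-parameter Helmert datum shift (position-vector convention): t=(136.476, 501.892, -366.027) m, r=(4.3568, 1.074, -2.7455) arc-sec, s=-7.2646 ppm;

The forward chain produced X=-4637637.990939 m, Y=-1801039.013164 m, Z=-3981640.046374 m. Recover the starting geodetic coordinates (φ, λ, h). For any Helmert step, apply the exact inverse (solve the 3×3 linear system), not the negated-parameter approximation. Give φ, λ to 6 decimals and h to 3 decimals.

start: X=-4637637.9909, Y=-1801039.0132, Z=-3981640.0464 m
→ Helmert⁻¹: X=-4637763.4470, Y=-1801699.8182, Z=-3981289.0342
→ Helmert⁻¹: X=-4637893.8576, Y=-1802286.0751, Z=-3980675.3501
→ geod (Bowring, a=6378137.000): φ=-38.84802000°, λ=-158.76386800°, h=2366.3880 m

φ=-38.848020°, λ=-158.763868°, h=2366.388 m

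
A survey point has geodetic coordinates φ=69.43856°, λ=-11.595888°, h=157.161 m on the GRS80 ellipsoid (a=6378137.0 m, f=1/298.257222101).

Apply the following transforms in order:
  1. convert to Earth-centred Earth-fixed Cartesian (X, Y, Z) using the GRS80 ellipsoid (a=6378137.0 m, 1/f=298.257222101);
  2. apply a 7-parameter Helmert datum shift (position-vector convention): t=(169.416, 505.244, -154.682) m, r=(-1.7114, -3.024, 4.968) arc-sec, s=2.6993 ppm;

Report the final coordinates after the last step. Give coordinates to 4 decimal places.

X=2200975.5353 m, Y=-451004.0660 m, Z=5949374.6547 m

start: φ=69.438560°, λ=-11.595888°, h=157.161 m
→ ECEF (a=6378137.000, f=1/298.257222101): X=2200876.5253, Y=-451610.4640, Z=5949477.2635
→ Helmert 7p (PV): X=2200975.5353, Y=-451004.0660, Z=5949374.6547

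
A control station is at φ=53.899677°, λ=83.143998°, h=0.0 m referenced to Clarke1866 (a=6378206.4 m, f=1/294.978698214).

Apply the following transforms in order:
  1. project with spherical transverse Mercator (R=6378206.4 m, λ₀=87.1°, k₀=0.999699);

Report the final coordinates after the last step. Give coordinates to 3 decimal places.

E=-259333.943 m, N=6005582.526 m

start: φ=53.899677°, λ=83.143998°, h=0.000 m
→ tm (R=6378206.4, λ₀=87.1°): E=-259333.9425, N=6005582.5255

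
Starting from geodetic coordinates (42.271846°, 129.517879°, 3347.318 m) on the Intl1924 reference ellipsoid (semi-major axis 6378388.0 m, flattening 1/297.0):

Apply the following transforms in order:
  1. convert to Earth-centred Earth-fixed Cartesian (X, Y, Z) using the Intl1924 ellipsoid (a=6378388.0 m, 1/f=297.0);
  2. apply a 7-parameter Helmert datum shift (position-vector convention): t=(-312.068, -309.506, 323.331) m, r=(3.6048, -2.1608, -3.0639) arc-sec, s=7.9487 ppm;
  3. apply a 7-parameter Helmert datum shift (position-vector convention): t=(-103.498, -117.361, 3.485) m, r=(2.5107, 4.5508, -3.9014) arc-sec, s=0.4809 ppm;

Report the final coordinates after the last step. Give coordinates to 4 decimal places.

start: φ=42.271846°, λ=129.517879°, h=3347.318 m
→ ECEF (a=6378388.000, f=1/297.0): X=-3009428.7694, Y=3648408.8571, Z=4270320.8510
→ Helmert 7p (PV): X=-3009755.2994, Y=3648098.4231, Z=4270710.3611
→ Helmert 7p (PV): X=-3009697.0184, Y=3647987.7606, Z=4270826.7093

X=-3009697.0184 m, Y=3647987.7606 m, Z=4270826.7093 m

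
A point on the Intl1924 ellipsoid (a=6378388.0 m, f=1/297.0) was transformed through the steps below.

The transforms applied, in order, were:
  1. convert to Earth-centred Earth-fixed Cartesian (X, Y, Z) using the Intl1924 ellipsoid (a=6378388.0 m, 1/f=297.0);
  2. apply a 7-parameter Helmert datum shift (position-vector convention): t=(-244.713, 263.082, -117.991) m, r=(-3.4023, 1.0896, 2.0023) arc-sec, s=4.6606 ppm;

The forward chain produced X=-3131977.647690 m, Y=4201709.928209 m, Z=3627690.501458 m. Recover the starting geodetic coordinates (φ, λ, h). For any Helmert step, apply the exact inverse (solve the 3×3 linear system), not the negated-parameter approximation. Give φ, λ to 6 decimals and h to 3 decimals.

start: X=-3131977.6477, Y=4201709.9282, Z=3627690.5015 m
→ Helmert⁻¹: X=-3131696.7184, Y=4201397.8251, Z=3627844.3428
→ geod (Bowring, a=6378388.000): φ=34.87649300°, λ=126.70062500°, h=2017.3060 m

φ=34.876493°, λ=126.700625°, h=2017.306 m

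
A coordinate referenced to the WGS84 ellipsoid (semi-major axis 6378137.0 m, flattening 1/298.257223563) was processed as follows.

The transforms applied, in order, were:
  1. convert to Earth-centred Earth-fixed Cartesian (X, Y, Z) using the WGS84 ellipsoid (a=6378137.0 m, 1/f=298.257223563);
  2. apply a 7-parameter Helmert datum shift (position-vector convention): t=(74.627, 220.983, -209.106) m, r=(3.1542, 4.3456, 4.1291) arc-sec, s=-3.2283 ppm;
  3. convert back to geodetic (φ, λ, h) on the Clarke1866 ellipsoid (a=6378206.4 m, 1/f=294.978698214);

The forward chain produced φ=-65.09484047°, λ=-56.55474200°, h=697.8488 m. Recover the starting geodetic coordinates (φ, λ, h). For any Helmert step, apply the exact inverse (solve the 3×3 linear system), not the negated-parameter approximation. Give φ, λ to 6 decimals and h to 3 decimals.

start: φ=-65.094840°, λ=-56.554742°, h=697.849 m
→ ECEF (a=6378206.400, f=1/294.978698214): X=1484648.6805, Y=-2247722.5285, Z=-5762612.4878
→ Helmert⁻¹: X=1484655.2450, Y=-2248068.6070, Z=-5762356.3284
→ geod (Bowring, a=6378137.000): φ=-65.08986100°, λ=-56.55868200°, h=462.4630 m

φ=-65.089861°, λ=-56.558682°, h=462.463 m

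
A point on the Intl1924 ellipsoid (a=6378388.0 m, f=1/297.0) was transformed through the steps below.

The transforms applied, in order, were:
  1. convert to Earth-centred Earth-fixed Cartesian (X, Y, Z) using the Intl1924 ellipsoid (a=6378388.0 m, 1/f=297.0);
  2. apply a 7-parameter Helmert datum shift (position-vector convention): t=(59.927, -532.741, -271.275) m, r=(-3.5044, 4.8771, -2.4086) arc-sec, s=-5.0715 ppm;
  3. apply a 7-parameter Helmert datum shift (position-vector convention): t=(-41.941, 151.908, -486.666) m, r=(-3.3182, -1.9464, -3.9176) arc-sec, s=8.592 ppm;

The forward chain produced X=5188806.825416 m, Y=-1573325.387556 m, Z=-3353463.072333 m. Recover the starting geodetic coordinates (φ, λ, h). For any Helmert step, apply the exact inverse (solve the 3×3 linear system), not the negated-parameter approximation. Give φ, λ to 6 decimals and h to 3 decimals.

φ=-31.903681°, λ=-16.861283°, h=2370.445 m

start: X=5188806.8254, Y=-1573325.3876, Z=-3353463.0723 m
→ Helmert⁻¹: X=5188802.4257, Y=-1573311.2848, Z=-3353021.8715
→ Helmert⁻¹: X=5188866.4514, Y=-1572668.9673, Z=-3352671.6294
→ geod (Bowring, a=6378388.000): φ=-31.90368100°, λ=-16.86128300°, h=2370.4450 m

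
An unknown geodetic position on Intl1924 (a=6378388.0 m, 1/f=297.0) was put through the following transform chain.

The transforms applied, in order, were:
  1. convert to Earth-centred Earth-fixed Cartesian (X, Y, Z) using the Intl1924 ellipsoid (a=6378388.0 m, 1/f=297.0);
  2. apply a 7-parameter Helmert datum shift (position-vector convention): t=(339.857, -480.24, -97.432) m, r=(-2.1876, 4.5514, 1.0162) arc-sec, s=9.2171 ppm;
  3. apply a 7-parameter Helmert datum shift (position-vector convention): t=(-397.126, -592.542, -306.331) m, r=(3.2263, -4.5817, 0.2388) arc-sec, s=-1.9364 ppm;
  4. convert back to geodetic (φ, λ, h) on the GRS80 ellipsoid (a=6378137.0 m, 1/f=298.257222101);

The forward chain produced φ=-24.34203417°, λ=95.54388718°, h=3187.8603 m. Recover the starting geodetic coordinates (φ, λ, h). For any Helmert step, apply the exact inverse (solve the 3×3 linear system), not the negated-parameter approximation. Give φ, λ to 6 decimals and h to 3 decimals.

start: φ=-24.342034°, λ=95.543887°, h=3187.860 m
→ ECEF (a=6378137.000, f=1/298.257222101): X=-562002.5668, Y=5790129.0680, Z=-2614159.9093
→ Helmert⁻¹: X=-561657.8868, Y=5790692.5874, Z=-2613936.7392
→ Helmert⁻¹: X=-561906.3579, Y=5791149.9394, Z=-2613766.1946
→ geod (Bowring, a=6378388.000): φ=-24.33567100°, λ=95.54197300°, h=3707.3980 m

φ=-24.335671°, λ=95.541973°, h=3707.398 m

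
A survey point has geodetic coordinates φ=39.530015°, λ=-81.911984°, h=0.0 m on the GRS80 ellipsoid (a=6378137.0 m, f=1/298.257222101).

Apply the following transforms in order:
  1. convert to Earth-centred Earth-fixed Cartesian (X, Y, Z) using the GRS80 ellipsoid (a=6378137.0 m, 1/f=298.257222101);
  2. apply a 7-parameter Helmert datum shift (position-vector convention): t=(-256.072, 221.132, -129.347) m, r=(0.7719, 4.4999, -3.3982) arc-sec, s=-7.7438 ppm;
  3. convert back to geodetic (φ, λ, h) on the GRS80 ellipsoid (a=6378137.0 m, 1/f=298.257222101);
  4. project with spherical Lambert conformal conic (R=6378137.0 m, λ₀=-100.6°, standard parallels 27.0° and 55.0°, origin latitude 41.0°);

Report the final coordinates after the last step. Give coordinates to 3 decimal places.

start: φ=39.530015°, λ=-81.911984°, h=0.000 m
→ ECEF (a=6378137.000, f=1/298.257222101): X=693071.4433, Y=-4877086.2909, Z=4037874.3453
→ Helmert 7p (PV): X=692817.7453, Y=-4876853.9206, Z=4037680.3585
→ geod (Bowring, a=6378137.000): φ=39.53019086°, λ=-81.91452531°, h=-328.4381 m
→ lcc (R=6378137.0, λ₀=-100.6°): E=1545245.0850, N=8891.1953

E=1545245.085 m, N=8891.195 m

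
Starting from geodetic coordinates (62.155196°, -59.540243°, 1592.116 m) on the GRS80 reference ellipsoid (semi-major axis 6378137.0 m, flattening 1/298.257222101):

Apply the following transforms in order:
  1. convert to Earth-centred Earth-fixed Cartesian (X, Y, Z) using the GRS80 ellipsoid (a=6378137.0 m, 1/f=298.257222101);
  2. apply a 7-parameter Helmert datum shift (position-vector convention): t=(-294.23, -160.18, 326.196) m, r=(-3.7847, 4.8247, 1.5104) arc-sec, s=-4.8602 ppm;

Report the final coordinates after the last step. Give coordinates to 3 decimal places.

start: φ=62.155196°, λ=-59.540243°, h=1592.116 m
→ ECEF (a=6378137.000, f=1/298.257222101): X=1514543.3074, Y=-2575318.8813, Z=5618022.3405
→ Helmert 7p (PV): X=1514391.9839, Y=-2575352.3712, Z=5618333.0592

X=1514391.984 m, Y=-2575352.371 m, Z=5618333.059 m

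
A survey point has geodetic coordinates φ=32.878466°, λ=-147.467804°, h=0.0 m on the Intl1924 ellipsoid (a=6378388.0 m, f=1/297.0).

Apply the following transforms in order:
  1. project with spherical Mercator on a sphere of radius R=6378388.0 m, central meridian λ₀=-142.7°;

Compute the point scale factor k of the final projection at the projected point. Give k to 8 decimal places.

1.19072574

start: φ=32.878466°, λ=-147.467804°, h=0.000 m
→ into merc (λ₀=-142.7°): φ=32.87846600°, λ−λ₀=-4.76780400°
scale k = 1.19072574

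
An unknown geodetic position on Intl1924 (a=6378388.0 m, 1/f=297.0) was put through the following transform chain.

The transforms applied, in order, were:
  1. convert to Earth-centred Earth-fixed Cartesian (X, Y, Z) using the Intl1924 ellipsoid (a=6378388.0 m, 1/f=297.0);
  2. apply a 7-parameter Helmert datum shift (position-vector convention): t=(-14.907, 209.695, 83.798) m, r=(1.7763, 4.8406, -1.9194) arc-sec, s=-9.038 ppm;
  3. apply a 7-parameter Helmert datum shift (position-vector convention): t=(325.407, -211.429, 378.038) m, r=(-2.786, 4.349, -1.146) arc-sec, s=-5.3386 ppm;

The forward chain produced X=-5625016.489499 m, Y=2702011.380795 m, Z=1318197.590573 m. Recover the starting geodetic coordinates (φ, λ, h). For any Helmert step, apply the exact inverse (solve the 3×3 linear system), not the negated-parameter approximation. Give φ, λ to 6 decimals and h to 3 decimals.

φ=11.999311°, λ=154.344769°, h=837.883 m

start: X=-5625016.4895, Y=2702011.3808, Z=1318197.5906 m
→ Helmert⁻¹: X=-5625414.7254, Y=2702188.1827, Z=1317744.4768
→ Helmert⁻¹: X=-5625506.7237, Y=2701961.9063, Z=1317517.3005
→ geod (Bowring, a=6378388.000): φ=11.99931100°, λ=154.34476900°, h=837.8830 m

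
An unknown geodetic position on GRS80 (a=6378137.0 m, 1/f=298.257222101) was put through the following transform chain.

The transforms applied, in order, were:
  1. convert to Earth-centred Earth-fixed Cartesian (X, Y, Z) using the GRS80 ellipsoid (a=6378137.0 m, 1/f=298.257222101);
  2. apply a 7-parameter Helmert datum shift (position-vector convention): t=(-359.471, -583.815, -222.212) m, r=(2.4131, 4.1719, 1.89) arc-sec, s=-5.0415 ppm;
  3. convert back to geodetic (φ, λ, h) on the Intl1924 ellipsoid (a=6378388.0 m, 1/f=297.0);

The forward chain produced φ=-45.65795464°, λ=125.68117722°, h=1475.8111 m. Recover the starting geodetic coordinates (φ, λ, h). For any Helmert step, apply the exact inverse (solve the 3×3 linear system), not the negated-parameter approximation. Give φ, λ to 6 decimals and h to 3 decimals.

start: φ=-45.657955°, λ=125.681177°, h=1475.811 m
→ ECEF (a=6378388.000, f=1/297.0): X=-2605386.6213, Y=3628293.8634, Z=-4539894.5545
→ Helmert⁻¹: X=-2604915.2109, Y=3628866.7310, Z=-4539790.3705
→ geod (Bowring, a=6378137.000): φ=-45.65525300°, λ=125.67198000°, h=1738.7450 m

φ=-45.655253°, λ=125.671980°, h=1738.745 m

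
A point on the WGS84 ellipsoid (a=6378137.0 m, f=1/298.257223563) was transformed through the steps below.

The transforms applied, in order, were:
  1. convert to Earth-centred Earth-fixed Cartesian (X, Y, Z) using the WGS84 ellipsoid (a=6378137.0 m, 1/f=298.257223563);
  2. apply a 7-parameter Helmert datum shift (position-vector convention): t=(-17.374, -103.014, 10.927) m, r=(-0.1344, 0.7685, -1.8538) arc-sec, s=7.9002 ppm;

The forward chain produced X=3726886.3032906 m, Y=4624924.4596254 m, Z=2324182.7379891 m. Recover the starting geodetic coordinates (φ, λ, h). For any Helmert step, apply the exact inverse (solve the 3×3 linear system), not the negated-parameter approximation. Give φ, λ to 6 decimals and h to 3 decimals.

φ=21.500970°, λ=51.138279°, h=2945.216 m

start: X=3726886.3033, Y=4624924.4596, Z=2324182.7380 m
→ Helmert⁻¹: X=3726824.0076, Y=4625022.9156, Z=2324170.3487
→ geod (Bowring, a=6378137.000): φ=21.50097000°, λ=51.13827900°, h=2945.2160 m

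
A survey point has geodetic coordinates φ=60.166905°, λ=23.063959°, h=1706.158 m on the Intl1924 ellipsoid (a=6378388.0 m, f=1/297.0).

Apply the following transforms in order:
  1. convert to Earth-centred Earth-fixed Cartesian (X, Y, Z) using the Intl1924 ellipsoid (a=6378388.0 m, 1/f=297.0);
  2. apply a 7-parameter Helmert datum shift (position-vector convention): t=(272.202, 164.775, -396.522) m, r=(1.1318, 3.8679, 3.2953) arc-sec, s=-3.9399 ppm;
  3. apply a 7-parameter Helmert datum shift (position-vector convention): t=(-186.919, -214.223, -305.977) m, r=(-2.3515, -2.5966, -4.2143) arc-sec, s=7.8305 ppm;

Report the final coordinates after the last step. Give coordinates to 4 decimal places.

start: φ=60.166905°, λ=23.063959°, h=1706.158 m
→ ECEF (a=6378388.000, f=1/297.0): X=2927652.0060, Y=1246573.3478, Z=5511350.3167
→ Helmert 7p (PV): X=2927996.1071, Y=1246749.7422, Z=5510884.0212
→ Helmert 7p (PV): X=2927788.2137, Y=1246548.2848, Z=5510643.8435

X=2927788.2137 m, Y=1246548.2848 m, Z=5510643.8435 m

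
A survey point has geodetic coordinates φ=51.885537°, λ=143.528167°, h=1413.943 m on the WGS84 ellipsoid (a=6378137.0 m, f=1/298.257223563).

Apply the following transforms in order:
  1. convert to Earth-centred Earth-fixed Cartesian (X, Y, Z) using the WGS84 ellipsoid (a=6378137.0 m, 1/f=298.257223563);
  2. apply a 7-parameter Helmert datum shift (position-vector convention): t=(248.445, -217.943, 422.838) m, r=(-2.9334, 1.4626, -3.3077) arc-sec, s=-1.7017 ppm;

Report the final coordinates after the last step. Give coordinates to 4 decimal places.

start: φ=51.885537°, λ=143.528167°, h=1413.943 m
→ ECEF (a=6378137.000, f=1/298.257223563): X=-3173061.1909, Y=2345528.6381, Z=4996064.8021
→ Helmert 7p (PV): X=-3172734.3066, Y=2345428.6390, Z=4996468.2812

X=-3172734.3066 m, Y=2345428.6390 m, Z=4996468.2812 m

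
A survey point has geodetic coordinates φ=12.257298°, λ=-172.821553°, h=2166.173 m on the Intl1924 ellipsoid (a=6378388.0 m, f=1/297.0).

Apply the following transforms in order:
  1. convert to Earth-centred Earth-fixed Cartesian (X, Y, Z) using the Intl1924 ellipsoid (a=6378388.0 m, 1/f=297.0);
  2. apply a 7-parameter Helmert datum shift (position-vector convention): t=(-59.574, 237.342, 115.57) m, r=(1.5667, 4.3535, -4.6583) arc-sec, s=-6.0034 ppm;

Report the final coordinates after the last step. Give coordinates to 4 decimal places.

X=-6187180.1483 m, Y=-778885.1606 m, Z=1345937.8444 m

start: φ=12.257298°, λ=-172.821553°, h=2166.173 m
→ ECEF (a=6378388.000, f=1/297.0): X=-6187168.5225, Y=-779256.6901, Z=1345705.6842
→ Helmert 7p (PV): X=-6187180.1483, Y=-778885.1606, Z=1345937.8444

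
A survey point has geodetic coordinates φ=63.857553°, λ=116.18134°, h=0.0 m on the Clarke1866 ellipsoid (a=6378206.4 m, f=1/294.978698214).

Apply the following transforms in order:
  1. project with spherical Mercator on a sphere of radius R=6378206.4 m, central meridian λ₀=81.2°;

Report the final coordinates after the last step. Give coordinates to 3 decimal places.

E=3894147.328 m, N=9313784.524 m

start: φ=63.857553°, λ=116.181340°, h=0.000 m
→ merc (R=6378206.4, λ₀=81.2°): E=3894147.3275, N=9313784.5244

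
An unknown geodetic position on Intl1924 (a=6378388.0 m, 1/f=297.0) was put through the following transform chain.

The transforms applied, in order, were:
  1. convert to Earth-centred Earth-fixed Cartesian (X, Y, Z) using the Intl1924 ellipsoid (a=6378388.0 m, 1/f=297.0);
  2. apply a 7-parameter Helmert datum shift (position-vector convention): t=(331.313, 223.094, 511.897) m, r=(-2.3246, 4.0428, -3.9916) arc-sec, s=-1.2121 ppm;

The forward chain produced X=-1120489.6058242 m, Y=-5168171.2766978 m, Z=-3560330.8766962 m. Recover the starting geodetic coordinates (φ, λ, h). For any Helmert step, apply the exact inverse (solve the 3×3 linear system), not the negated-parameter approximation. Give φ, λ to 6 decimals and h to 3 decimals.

φ=-34.132987°, λ=-102.233978°, h=3931.973 m

start: X=-1120489.6058, Y=-5168171.2767, Z=-3560330.8767 m
→ Helmert⁻¹: X=-1120652.4654, Y=-5168382.1904, Z=-3560927.3022
→ geod (Bowring, a=6378388.000): φ=-34.13298700°, λ=-102.23397800°, h=3931.9730 m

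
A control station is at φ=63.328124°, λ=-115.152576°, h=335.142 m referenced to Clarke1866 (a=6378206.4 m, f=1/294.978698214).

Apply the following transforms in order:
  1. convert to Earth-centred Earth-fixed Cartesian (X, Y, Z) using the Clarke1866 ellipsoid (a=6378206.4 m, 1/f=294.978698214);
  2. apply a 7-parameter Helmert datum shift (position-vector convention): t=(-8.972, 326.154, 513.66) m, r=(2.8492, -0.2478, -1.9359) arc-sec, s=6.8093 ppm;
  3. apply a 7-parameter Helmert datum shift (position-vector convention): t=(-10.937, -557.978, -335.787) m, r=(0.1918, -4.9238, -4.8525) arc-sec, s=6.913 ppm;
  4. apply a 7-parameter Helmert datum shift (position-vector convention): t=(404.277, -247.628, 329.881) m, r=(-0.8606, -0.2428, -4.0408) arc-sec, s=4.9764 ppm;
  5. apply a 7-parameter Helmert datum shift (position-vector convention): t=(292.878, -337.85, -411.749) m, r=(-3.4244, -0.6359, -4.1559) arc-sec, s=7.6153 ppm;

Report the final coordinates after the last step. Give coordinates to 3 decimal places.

start: φ=63.328124°, λ=-115.152576°, h=335.142 m
→ ECEF (a=6378206.400, f=1/294.978698214): X=-1220249.4643, Y=-2598743.2097, Z=5676595.0166
→ Helmert 7p (PV): X=-1220297.9558, Y=-2598501.7117, Z=5677109.9667
→ Helmert 7p (PV): X=-1220513.9811, Y=-2599054.2237, Z=5676781.8791
→ Helmert 7p (PV): X=-1220173.3768, Y=-2599267.1899, Z=5677149.4174
→ Helmert 7p (PV): X=-1219959.6646, Y=-2599505.9968, Z=5676820.2931

X=-1219959.665 m, Y=-2599505.997 m, Z=5676820.293 m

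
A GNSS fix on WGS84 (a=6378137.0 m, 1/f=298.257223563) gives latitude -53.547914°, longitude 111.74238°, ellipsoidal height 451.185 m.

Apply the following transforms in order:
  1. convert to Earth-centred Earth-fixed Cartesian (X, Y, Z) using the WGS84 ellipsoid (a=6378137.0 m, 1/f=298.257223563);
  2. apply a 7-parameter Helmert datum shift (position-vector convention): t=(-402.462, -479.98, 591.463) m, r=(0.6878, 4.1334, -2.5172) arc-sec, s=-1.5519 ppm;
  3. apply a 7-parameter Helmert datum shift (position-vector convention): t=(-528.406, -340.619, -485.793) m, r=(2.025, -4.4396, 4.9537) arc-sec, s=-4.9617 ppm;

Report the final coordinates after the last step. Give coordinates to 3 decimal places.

X=-1407891.108 m, Y=3527081.311 m, Z=-5107187.324 m

start: φ=-53.547914°, λ=111.742380°, h=451.185 m
→ ECEF (a=6378137.000, f=1/298.257223563): X=-1406935.3123, Y=3527874.3519, Z=-5107370.5539
→ Helmert 7p (PV): X=-1407394.8856, Y=3527423.0975, Z=-5106731.2069
→ Helmert 7p (PV): X=-1407891.1078, Y=3527081.3113, Z=-5107187.3240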